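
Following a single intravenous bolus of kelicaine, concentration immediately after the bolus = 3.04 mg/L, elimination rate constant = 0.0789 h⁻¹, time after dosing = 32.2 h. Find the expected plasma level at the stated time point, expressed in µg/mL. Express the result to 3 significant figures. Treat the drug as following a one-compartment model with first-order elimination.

0.240 µg/mL

C = C₀ · e^(−k·t) = 3.040 × e^(−0.07890 × 32.2)
  = 3.040 × 0.07882 = 0.2396 mg/L
(0.2396 mg/L = 0.2396 µg/mL)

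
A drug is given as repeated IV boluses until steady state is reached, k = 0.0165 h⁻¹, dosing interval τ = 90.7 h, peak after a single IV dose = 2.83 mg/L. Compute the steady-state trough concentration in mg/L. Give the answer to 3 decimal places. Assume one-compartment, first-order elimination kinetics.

e^(−kτ) = e^(−0.01650 × 90.7) = 0.2239
Accumulation ratio R = 1 / (1 − e^(−kτ)) = 1 / (1 − 0.2239) = 1.288
Steady-state trough = C₀ × R × e^(−kτ) = 2.83 × 1.288 × 0.2239 = 0.8161 mg/L

0.816 mg/L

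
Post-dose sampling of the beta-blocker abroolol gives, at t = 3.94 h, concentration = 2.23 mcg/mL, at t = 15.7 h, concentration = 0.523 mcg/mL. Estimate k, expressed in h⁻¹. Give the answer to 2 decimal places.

0.12 h⁻¹

k = ln(C₁/C₂) / (t₂ − t₁) = ln(2.23/0.523) / (15.7 − 3.94)
  = 1.450 / 11.76 = 0.1233 h⁻¹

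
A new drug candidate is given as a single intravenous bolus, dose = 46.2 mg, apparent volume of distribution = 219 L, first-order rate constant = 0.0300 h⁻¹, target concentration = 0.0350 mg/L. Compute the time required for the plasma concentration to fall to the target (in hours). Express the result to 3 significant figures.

59.9 h

C₀ = Dose / Vd = 46.20 / 219 = 0.2110 mg/L
t = ln(C₀ / C) / k = ln(0.2110 / 0.0350) / 0.03000
  = ln(6.029) / 0.03000 = 1.797 / 0.03000 = 59.90 h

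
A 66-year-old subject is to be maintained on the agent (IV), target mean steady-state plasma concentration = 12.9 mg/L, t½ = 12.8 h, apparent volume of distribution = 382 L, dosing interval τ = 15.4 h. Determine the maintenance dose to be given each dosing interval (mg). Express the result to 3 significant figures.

k = ln2 / t½ = 0.693147 / 12.8 = 0.05415 h⁻¹
CL = k × Vd = 0.05415 × 382 = 20.69 L/h
At steady state, Dose/τ = Css × CL.
Dose = Css × CL × τ = 12.9 × 20.69 × 15.4 = 4110 mg

4110 mg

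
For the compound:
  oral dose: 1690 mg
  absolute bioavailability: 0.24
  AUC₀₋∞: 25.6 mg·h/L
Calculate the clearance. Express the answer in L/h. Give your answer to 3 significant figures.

CL = F·Dose / AUC = 0.24 × 1690 / 25.6 = 15.84 L/h

15.8 L/h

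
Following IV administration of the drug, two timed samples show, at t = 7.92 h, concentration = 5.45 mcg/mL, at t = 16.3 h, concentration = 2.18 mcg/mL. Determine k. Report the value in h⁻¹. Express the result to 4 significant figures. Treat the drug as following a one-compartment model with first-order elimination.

k = ln(C₁/C₂) / (t₂ − t₁) = ln(5.45/2.18) / (16.3 − 7.92)
  = 0.9163 / 8.380 = 0.1093 h⁻¹

0.1093 h⁻¹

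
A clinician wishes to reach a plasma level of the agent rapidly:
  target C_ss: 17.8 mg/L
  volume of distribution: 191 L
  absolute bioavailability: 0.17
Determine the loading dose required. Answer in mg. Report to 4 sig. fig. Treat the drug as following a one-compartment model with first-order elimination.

20000 mg

LD = Css × Vd / F = 17.8 × 191 / 0.17 = 20000 mg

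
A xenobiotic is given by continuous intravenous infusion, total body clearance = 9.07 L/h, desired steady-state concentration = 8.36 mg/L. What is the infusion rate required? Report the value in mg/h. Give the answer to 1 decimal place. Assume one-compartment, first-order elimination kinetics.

75.8 mg/h

At steady state, infusion rate R₀ = Css × CL = 8.36 × 9.070 = 75.83 mg/h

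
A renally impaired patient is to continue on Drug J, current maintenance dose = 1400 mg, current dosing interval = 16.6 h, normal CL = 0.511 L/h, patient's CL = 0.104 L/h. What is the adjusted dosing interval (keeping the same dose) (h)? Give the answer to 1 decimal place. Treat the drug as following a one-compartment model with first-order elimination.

To keep the same average steady-state level, dosing rate must scale with clearance.
CL ratio = 0.104 / 0.511 = 0.2035
New interval (same dose) = 16.6 / 0.2035 = 81.57 h

81.6 h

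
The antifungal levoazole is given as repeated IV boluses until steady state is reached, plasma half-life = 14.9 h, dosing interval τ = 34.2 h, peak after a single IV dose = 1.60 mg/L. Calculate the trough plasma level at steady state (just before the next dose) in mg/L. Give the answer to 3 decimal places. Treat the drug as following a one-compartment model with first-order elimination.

k = ln2 / t½ = 0.693147 / 14.9 = 0.04652 h⁻¹
e^(−kτ) = e^(−0.04652 × 34.2) = 0.2037
Accumulation ratio R = 1 / (1 − e^(−kτ)) = 1 / (1 − 0.2037) = 1.256
Steady-state trough = C₀ × R × e^(−kτ) = 1.60 × 1.256 × 0.2037 = 0.4094 mg/L

0.409 mg/L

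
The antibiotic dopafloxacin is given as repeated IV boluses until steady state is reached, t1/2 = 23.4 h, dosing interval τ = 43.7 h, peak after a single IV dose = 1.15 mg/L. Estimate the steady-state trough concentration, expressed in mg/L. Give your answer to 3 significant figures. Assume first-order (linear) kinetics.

k = ln2 / t½ = 0.693147 / 23.4 = 0.02962 h⁻¹
e^(−kτ) = e^(−0.02962 × 43.7) = 0.2741
Accumulation ratio R = 1 / (1 − e^(−kτ)) = 1 / (1 − 0.2741) = 1.378
Steady-state trough = C₀ × R × e^(−kτ) = 1.15 × 1.378 × 0.2741 = 0.4344 mg/L

0.434 mg/L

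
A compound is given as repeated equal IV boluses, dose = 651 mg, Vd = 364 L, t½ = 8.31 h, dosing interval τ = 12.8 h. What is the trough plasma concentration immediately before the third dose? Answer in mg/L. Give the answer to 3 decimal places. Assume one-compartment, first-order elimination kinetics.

0.826 mg/L

C₀ per dose = Dose / Vd = 651 / 364 = 1.788 mg/L
k = ln2 / t½ = 0.693147 / 8.31 = 0.08341 h⁻¹
Fraction remaining after one interval: r = e^(−kτ) = e^(−0.08341 × 12.8) = 0.3438
Before dose 3, 2 doses have been given (aged 1τ, 2τ).
C_trough = C₀ × (r + r²) = 1.788 × (0.3438 + 0.1182) = 0.8261 mg/L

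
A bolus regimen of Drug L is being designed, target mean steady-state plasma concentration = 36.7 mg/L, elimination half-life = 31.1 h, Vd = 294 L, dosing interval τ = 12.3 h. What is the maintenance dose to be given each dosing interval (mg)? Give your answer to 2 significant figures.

k = ln2 / t½ = 0.693147 / 31.1 = 0.02229 h⁻¹
CL = k × Vd = 0.02229 × 294 = 6.553 L/h
At steady state, Dose/τ = Css × CL.
Dose = Css × CL × τ = 36.7 × 6.553 × 12.3 = 2958 mg

3000 mg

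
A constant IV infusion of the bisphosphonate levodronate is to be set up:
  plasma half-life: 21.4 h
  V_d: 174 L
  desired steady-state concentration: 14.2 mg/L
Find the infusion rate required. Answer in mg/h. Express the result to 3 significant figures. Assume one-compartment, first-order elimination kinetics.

k = ln2 / t½ = 0.693147 / 21.4 = 0.03239 h⁻¹
CL = k × Vd = 0.03239 × 174 = 5.636 L/h
At steady state, infusion rate R₀ = Css × CL = 14.2 × 5.636 = 80.03 mg/h

80.0 mg/h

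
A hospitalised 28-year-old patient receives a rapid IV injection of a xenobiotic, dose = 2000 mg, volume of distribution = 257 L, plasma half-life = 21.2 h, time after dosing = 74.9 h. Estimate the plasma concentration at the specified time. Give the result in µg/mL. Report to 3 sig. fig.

0.672 µg/mL

C₀ = Dose / Vd = 2000 / 257 = 7.782 mg/L
k = ln2 / t½ = 0.693147 / 21.2 = 0.03270 h⁻¹
C = C₀ · e^(−k·t) = 7.782 × e^(−0.03270 × 74.9)
  = 7.782 × 0.08636 = 0.6721 mg/L
(0.6721 mg/L = 0.6721 µg/mL)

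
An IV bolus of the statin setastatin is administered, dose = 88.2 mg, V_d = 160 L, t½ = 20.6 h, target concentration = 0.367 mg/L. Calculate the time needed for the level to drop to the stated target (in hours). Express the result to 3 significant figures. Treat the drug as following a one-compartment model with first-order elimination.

12.1 h

C₀ = Dose / Vd = 88.20 / 160 = 0.5513 mg/L
k = ln2 / t½ = 0.693147 / 20.6 = 0.03365 h⁻¹
t = ln(C₀ / C) / k = ln(0.5513 / 0.367) / 0.03365
  = ln(1.502) / 0.03365 = 0.4068 / 0.03365 = 12.09 h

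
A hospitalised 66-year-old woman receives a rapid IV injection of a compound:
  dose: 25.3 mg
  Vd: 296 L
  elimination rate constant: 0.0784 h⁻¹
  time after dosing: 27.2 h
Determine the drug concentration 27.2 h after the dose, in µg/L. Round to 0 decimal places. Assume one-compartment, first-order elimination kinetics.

C₀ = Dose / Vd = 25.30 / 296 = 0.08547 mg/L
C = C₀ · e^(−k·t) = 0.08547 × e^(−0.07840 × 27.2)
  = 0.08547 × 0.1185 = 0.01013 mg/L
Convert: 0.01013 mg/L × 1000 = 10.13 µg/L

10 µg/L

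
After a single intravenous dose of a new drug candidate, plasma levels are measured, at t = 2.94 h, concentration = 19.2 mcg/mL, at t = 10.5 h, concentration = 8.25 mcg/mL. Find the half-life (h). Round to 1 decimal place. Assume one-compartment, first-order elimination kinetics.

k = ln(C₁/C₂) / (t₂ − t₁) = ln(19.2/8.25) / (10.5 − 2.94)
  = 0.8447 / 7.560 = 0.1117 h⁻¹
t½ = ln2 / k = 0.693147 / 0.1117 = 6.205 h

6.2 h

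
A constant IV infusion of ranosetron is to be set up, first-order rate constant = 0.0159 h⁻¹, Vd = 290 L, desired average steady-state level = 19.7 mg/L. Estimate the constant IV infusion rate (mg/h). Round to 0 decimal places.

CL = k × Vd = 0.01590 × 290 = 4.611 L/h
At steady state, infusion rate R₀ = Css × CL = 19.7 × 4.611 = 90.84 mg/h

91 mg/h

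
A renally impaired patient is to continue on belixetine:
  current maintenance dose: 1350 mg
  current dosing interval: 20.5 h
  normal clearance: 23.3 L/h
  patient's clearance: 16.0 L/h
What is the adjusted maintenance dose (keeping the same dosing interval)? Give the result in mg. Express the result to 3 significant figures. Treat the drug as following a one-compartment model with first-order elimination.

To keep the same average steady-state level, dosing rate must scale with clearance.
CL ratio = 16.0 / 23.3 = 0.6867
New dose (same interval) = 1350 × 0.6867 = 927.0 mg

927 mg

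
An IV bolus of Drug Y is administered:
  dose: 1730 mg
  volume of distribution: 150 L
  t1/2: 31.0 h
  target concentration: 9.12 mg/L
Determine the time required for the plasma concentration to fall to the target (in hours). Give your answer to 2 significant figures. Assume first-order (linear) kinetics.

10 h

C₀ = Dose / Vd = 1730 / 150 = 11.53 mg/L
k = ln2 / t½ = 0.693147 / 31.0 = 0.02236 h⁻¹
t = ln(C₀ / C) / k = ln(11.53 / 9.12) / 0.02236
  = ln(1.264) / 0.02236 = 0.2343 / 0.02236 = 10.48 h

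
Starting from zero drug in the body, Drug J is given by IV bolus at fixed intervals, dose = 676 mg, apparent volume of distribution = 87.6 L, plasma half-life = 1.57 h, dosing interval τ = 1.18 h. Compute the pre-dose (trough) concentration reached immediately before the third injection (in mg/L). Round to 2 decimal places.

C₀ per dose = Dose / Vd = 676 / 87.6 = 7.717 mg/L
k = ln2 / t½ = 0.693147 / 1.57 = 0.4415 h⁻¹
Fraction remaining after one interval: r = e^(−kτ) = e^(−0.4415 × 1.18) = 0.5939
Before dose 3, 2 doses have been given (aged 1τ, 2τ).
C_trough = C₀ × (r + r²) = 7.717 × (0.5939 + 0.3527) = 7.305 mg/L

7.31 mg/L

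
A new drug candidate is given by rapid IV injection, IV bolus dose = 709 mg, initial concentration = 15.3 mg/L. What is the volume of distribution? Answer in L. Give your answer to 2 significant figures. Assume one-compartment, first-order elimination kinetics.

Vd = Dose / C₀ = 709.0 / 15.3 = 46.34 L

46 L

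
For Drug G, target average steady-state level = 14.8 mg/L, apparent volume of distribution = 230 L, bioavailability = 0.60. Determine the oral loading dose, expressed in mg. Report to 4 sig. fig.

LD = Css × Vd / F = 14.8 × 230 / 0.60 = 5673 mg

5673 mg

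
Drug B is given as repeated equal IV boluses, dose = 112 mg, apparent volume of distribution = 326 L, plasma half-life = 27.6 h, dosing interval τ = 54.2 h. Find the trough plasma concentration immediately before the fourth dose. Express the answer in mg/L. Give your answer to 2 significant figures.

0.12 mg/L

C₀ per dose = Dose / Vd = 112 / 326 = 0.3436 mg/L
k = ln2 / t½ = 0.693147 / 27.6 = 0.02511 h⁻¹
Fraction remaining after one interval: r = e^(−kτ) = e^(−0.02511 × 54.2) = 0.2564
Before dose 4, 3 doses have been given (aged 1τ, 2τ, 3τ).
C_trough = C₀ × (r + r² + … + r^3) = C₀ × r(1−r^3)/(1−r)
        = 0.3436 × 0.2564 × (1 − 0.01686) / (1 − 0.2564) = 0.1165 mg/L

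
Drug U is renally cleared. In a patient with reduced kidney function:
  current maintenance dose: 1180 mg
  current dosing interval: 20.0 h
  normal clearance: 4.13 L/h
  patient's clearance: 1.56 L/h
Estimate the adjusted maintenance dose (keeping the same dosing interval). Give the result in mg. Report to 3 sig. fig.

446 mg

To keep the same average steady-state level, dosing rate must scale with clearance.
CL ratio = 1.56 / 4.13 = 0.3777
New dose (same interval) = 1180 × 0.3777 = 445.7 mg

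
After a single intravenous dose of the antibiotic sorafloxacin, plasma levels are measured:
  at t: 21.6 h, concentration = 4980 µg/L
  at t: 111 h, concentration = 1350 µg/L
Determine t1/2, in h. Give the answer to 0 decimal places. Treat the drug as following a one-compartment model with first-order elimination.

k = ln(C₁/C₂) / (t₂ − t₁) = ln(4980/1350) / (111 − 21.6)
  = 1.305 / 89.40 = 0.01460 h⁻¹
t½ = ln2 / k = 0.693147 / 0.01460 = 47.48 h

47 h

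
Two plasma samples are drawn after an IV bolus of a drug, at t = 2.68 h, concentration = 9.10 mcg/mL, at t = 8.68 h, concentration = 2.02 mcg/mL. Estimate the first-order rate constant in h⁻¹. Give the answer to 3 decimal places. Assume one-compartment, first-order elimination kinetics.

0.251 h⁻¹

k = ln(C₁/C₂) / (t₂ − t₁) = ln(9.10/2.02) / (8.68 − 2.68)
  = 1.505 / 6.000 = 0.2508 h⁻¹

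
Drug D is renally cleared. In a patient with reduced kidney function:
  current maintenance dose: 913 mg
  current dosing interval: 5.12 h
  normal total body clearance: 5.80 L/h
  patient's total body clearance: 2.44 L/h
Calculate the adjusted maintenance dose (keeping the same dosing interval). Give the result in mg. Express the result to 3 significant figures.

To keep the same average steady-state level, dosing rate must scale with clearance.
CL ratio = 2.44 / 5.80 = 0.4207
New dose (same interval) = 913 × 0.4207 = 384.1 mg

384 mg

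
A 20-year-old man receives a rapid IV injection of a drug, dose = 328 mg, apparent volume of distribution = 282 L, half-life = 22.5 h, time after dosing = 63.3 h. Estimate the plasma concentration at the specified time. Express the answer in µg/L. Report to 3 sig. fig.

C₀ = Dose / Vd = 328.0 / 282 = 1.163 mg/L
k = ln2 / t½ = 0.693147 / 22.5 = 0.03081 h⁻¹
C = C₀ · e^(−k·t) = 1.163 × e^(−0.03081 × 63.3)
  = 1.163 × 0.1422 = 0.1654 mg/L
Convert: 0.1654 mg/L × 1000 = 165.4 µg/L

165 µg/L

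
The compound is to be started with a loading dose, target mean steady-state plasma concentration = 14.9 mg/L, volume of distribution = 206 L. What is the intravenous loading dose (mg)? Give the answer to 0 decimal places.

LD = Css × Vd = 14.9 × 206 = 3069 mg

3069 mg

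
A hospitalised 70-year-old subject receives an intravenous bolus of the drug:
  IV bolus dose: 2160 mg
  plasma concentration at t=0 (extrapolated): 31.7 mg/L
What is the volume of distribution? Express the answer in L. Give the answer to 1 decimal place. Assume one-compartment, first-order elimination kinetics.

68.1 L

Vd = Dose / C₀ = 2160 / 31.7 = 68.14 L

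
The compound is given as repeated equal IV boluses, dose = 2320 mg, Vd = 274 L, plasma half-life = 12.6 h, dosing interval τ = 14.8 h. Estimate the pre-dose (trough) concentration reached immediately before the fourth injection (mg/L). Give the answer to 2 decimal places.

6.15 mg/L

C₀ per dose = Dose / Vd = 2320 / 274 = 8.467 mg/L
k = ln2 / t½ = 0.693147 / 12.6 = 0.05501 h⁻¹
Fraction remaining after one interval: r = e^(−kτ) = e^(−0.05501 × 14.8) = 0.4430
Before dose 4, 3 doses have been given (aged 1τ, 2τ, 3τ).
C_trough = C₀ × (r + r² + … + r^3) = C₀ × r(1−r^3)/(1−r)
        = 8.467 × 0.4430 × (1 − 0.08694) / (1 − 0.4430) = 6.149 mg/L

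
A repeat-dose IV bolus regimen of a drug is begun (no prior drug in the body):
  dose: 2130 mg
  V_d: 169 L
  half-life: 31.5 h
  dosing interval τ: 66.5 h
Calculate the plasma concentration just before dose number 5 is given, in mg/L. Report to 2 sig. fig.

C₀ per dose = Dose / Vd = 2130 / 169 = 12.60 mg/L
k = ln2 / t½ = 0.693147 / 31.5 = 0.02200 h⁻¹
Fraction remaining after one interval: r = e^(−kτ) = e^(−0.02200 × 66.5) = 0.2315
Before dose 5, 4 doses have been given (aged 1τ, 2τ, 3τ, 4τ).
C_trough = C₀ × (r + r² + … + r^4) = C₀ × r(1−r^4)/(1−r)
        = 12.60 × 0.2315 × (1 − 0.002872) / (1 − 0.2315) = 3.785 mg/L

3.8 mg/L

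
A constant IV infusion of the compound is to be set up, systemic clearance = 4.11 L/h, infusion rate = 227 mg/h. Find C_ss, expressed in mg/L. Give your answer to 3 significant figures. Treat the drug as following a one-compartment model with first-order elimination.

55.2 mg/L

At steady state Css = R₀ / CL = 227 / 4.110 = 55.23 mg/L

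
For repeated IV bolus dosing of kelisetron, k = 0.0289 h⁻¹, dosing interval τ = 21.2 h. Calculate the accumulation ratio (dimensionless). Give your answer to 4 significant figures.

2.183

e^(−kτ) = e^(−0.02890 × 21.2) = 0.5419
Accumulation ratio R = 1 / (1 − e^(−kτ)) = 1 / (1 − 0.5419) = 2.183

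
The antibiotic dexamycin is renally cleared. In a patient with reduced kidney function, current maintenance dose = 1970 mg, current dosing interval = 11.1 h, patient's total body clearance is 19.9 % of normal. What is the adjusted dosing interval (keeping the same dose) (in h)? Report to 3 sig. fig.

55.8 h

To keep the same average steady-state level, dosing rate must scale with clearance.
CL ratio = 19.9 / 100 = 0.1990
New interval (same dose) = 11.1 / 0.1990 = 55.78 h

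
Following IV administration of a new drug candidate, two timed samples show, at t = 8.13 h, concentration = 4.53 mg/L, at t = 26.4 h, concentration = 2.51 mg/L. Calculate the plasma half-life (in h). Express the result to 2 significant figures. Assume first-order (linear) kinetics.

k = ln(C₁/C₂) / (t₂ − t₁) = ln(4.53/2.51) / (26.4 − 8.13)
  = 0.5904 / 18.27 = 0.03232 h⁻¹
t½ = ln2 / k = 0.693147 / 0.03232 = 21.45 h

21 h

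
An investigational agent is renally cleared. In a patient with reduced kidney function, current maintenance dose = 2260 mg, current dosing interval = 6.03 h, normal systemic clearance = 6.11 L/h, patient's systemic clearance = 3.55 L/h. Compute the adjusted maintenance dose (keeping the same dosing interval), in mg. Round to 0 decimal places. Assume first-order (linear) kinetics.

To keep the same average steady-state level, dosing rate must scale with clearance.
CL ratio = 3.55 / 6.11 = 0.5810
New dose (same interval) = 2260 × 0.5810 = 1313 mg

1313 mg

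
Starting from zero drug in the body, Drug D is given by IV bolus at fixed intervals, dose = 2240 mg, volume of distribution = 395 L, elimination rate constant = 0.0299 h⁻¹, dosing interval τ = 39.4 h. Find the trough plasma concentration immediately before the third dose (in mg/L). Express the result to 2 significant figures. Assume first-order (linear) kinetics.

C₀ per dose = Dose / Vd = 2240 / 395 = 5.671 mg/L
Fraction remaining after one interval: r = e^(−kτ) = e^(−0.02990 × 39.4) = 0.3079
Before dose 3, 2 doses have been given (aged 1τ, 2τ).
C_trough = C₀ × (r + r²) = 5.671 × (0.3079 + 0.09480) = 2.284 mg/L

2.3 mg/L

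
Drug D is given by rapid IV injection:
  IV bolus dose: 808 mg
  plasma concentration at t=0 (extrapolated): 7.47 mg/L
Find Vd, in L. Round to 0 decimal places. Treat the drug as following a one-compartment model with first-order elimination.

Vd = Dose / C₀ = 808.0 / 7.47 = 108.2 L

108 L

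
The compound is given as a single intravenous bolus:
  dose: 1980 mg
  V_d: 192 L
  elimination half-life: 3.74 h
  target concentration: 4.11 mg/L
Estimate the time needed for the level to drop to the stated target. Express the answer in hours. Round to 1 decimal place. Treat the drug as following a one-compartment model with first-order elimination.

5.0 h

C₀ = Dose / Vd = 1980 / 192 = 10.31 mg/L
k = ln2 / t½ = 0.693147 / 3.74 = 0.1853 h⁻¹
t = ln(C₀ / C) / k = ln(10.31 / 4.11) / 0.1853
  = ln(2.509) / 0.1853 = 0.9199 / 0.1853 = 4.964 h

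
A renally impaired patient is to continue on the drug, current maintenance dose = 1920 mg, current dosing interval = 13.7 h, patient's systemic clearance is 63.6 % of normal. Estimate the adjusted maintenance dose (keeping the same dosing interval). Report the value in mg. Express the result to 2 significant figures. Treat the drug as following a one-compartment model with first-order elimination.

1200 mg

To keep the same average steady-state level, dosing rate must scale with clearance.
CL ratio = 63.6 / 100 = 0.6360
New dose (same interval) = 1920 × 0.6360 = 1221 mg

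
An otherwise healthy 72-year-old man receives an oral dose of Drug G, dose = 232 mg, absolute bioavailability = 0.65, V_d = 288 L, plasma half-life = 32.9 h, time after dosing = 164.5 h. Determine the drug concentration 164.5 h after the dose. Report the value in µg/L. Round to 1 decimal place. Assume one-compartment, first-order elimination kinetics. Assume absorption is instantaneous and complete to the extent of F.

16.4 µg/L

Amount reaching circulation = F × Dose = 0.65 × 232.0 = 150.8 mg
C₀ = F·Dose / Vd = 150.8 / 288 = 0.5236 mg/L
k = ln2 / t½ = 0.693147 / 32.9 = 0.02107 h⁻¹
t / t½ = 164.5 / 32.9 = 5 half-lives
C = C₀ × (1/2)^5 = 0.5236 × 0.03125 = 0.01636 mg/L
Convert: 0.01636 mg/L × 1000 = 16.36 µg/L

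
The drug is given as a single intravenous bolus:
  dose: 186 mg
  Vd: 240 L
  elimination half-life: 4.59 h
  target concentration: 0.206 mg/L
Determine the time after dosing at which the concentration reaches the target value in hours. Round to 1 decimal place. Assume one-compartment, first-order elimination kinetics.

8.8 h

C₀ = Dose / Vd = 186.0 / 240 = 0.7750 mg/L
k = ln2 / t½ = 0.693147 / 4.59 = 0.1510 h⁻¹
t = ln(C₀ / C) / k = ln(0.7750 / 0.206) / 0.1510
  = ln(3.762) / 0.1510 = 1.325 / 0.1510 = 8.775 h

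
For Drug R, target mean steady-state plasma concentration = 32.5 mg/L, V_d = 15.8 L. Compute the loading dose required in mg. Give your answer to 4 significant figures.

513.5 mg

LD = Css × Vd = 32.5 × 15.8 = 513.5 mg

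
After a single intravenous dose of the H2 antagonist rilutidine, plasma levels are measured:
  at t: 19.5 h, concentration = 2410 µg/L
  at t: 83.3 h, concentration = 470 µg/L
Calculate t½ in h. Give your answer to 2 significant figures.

27 h

k = ln(C₁/C₂) / (t₂ − t₁) = ln(2410/470) / (83.3 − 19.5)
  = 1.635 / 63.80 = 0.02563 h⁻¹
t½ = ln2 / k = 0.693147 / 0.02563 = 27.04 h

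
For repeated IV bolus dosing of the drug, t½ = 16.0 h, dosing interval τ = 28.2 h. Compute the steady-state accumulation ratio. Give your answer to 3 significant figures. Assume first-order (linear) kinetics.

k = ln2 / t½ = 0.693147 / 16.0 = 0.04332 h⁻¹
e^(−kτ) = e^(−0.04332 × 28.2) = 0.2948
Accumulation ratio R = 1 / (1 − e^(−kτ)) = 1 / (1 − 0.2948) = 1.418

1.42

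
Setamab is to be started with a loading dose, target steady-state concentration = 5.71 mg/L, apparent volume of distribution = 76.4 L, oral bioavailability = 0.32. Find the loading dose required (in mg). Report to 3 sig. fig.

1360 mg

LD = Css × Vd / F = 5.71 × 76.4 / 0.32 = 1363 mg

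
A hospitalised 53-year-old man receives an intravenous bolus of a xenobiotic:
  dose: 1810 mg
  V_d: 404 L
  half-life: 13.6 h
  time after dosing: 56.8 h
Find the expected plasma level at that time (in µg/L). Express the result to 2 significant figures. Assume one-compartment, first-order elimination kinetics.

250 µg/L

C₀ = Dose / Vd = 1810 / 404 = 4.480 mg/L
k = ln2 / t½ = 0.693147 / 13.6 = 0.05097 h⁻¹
C = C₀ · e^(−k·t) = 4.480 × e^(−0.05097 × 56.8)
  = 4.480 × 0.05529 = 0.2477 mg/L
Convert: 0.2477 mg/L × 1000 = 247.7 µg/L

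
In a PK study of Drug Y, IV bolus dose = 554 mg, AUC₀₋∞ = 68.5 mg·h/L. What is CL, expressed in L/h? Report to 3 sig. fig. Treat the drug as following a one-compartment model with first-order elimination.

CL = Dose / AUC = 554 / 68.5 = 8.088 L/h

8.09 L/h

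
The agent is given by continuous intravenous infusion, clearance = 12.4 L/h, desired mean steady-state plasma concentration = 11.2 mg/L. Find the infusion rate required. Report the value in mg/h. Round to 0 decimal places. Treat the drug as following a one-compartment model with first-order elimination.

At steady state, infusion rate R₀ = Css × CL = 11.2 × 12.40 = 138.9 mg/h

139 mg/h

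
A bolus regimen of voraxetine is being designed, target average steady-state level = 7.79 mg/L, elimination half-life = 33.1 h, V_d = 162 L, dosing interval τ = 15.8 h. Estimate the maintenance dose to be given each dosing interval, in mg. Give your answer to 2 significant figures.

k = ln2 / t½ = 0.693147 / 33.1 = 0.02094 h⁻¹
CL = k × Vd = 0.02094 × 162 = 3.392 L/h
At steady state, Dose/τ = Css × CL.
Dose = Css × CL × τ = 7.79 × 3.392 × 15.8 = 417.5 mg

420 mg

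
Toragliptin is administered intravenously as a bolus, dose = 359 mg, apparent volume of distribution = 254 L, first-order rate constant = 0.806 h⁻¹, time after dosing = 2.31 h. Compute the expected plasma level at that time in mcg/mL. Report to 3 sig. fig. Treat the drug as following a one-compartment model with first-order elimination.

0.220 mcg/mL

C₀ = Dose / Vd = 359.0 / 254 = 1.413 mg/L
C = C₀ · e^(−k·t) = 1.413 × e^(−0.8060 × 2.31)
  = 1.413 × 0.1554 = 0.2196 mg/L
(0.2196 mg/L = 0.2196 mcg/mL)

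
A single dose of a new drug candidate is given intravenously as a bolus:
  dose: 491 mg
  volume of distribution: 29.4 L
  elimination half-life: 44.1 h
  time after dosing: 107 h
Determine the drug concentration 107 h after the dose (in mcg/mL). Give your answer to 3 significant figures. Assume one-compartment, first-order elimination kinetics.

3.11 mcg/mL

C₀ = Dose / Vd = 491.0 / 29.4 = 16.70 mg/L
k = ln2 / t½ = 0.693147 / 44.1 = 0.01572 h⁻¹
C = C₀ · e^(−k·t) = 16.70 × e^(−0.01572 × 107)
  = 16.70 × 0.1860 = 3.106 mg/L
(3.106 mg/L = 3.106 mcg/mL)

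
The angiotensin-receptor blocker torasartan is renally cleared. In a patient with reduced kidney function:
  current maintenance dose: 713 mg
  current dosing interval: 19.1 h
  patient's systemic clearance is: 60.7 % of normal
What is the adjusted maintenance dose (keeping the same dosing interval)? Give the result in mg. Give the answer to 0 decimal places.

433 mg

To keep the same average steady-state level, dosing rate must scale with clearance.
CL ratio = 60.7 / 100 = 0.6070
New dose (same interval) = 713 × 0.6070 = 432.8 mg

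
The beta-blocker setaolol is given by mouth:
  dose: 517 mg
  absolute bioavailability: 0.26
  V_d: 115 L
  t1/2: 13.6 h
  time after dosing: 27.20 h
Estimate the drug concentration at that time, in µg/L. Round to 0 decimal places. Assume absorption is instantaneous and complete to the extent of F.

Amount reaching circulation = F × Dose = 0.26 × 517.0 = 134.4 mg
C₀ = F·Dose / Vd = 134.4 / 115 = 1.169 mg/L
k = ln2 / t½ = 0.693147 / 13.6 = 0.05097 h⁻¹
t / t½ = 27.20 / 13.6 = 2 half-lives
C = C₀ × (1/2)^2 = 1.169 × 0.2500 = 0.2923 mg/L
Convert: 0.2923 mg/L × 1000 = 292.3 µg/L

292 µg/L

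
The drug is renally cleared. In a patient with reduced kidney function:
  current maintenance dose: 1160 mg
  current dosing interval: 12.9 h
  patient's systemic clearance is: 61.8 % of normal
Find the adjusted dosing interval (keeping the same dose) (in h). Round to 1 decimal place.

To keep the same average steady-state level, dosing rate must scale with clearance.
CL ratio = 61.8 / 100 = 0.6180
New interval (same dose) = 12.9 / 0.6180 = 20.87 h

20.9 h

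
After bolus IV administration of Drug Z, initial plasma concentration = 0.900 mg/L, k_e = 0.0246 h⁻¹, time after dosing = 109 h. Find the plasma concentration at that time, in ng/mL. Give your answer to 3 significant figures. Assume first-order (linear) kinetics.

61.6 ng/mL

C = C₀ · e^(−k·t) = 0.9000 × e^(−0.02460 × 109)
  = 0.9000 × 0.06847 = 0.06162 mg/L
Convert: 0.06162 mg/L × 1000 = 61.62 ng/mL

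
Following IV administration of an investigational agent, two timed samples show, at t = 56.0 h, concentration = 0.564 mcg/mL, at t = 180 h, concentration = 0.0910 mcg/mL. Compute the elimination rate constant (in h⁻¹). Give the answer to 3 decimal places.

0.015 h⁻¹

k = ln(C₁/C₂) / (t₂ − t₁) = ln(0.564/0.0910) / (180 − 56.0)
  = 1.824 / 124.0 = 0.01471 h⁻¹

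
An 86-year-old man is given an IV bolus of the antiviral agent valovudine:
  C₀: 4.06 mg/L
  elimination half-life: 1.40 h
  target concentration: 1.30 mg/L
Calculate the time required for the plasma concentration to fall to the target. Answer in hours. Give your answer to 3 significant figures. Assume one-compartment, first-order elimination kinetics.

2.30 h

k = ln2 / t½ = 0.693147 / 1.40 = 0.4951 h⁻¹
t = ln(C₀ / C) / k = ln(4.060 / 1.30) / 0.4951
  = ln(3.123) / 0.4951 = 1.139 / 0.4951 = 2.301 h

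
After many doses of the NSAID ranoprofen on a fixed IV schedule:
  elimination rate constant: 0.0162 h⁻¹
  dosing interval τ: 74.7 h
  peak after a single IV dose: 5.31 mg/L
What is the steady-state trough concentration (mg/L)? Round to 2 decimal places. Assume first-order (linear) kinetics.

e^(−kτ) = e^(−0.01620 × 74.7) = 0.2982
Accumulation ratio R = 1 / (1 − e^(−kτ)) = 1 / (1 − 0.2982) = 1.425
Steady-state trough = C₀ × R × e^(−kτ) = 5.31 × 1.425 × 0.2982 = 2.256 mg/L

2.26 mg/L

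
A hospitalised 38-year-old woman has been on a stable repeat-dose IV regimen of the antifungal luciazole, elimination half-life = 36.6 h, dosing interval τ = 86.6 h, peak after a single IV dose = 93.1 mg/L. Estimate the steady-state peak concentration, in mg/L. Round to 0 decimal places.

116 mg/L

k = ln2 / t½ = 0.693147 / 36.6 = 0.01894 h⁻¹
e^(−kτ) = e^(−0.01894 × 86.6) = 0.1939
Accumulation ratio R = 1 / (1 − e^(−kτ)) = 1 / (1 − 0.1939) = 1.241
Steady-state peak = C₀ × R = 93.1 × 1.241 = 115.5 mg/L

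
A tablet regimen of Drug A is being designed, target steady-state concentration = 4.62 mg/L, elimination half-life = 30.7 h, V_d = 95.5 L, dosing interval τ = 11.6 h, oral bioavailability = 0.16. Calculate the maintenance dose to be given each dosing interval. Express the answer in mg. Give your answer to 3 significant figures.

722 mg

k = ln2 / t½ = 0.693147 / 30.7 = 0.02258 h⁻¹
CL = k × Vd = 0.02258 × 95.5 = 2.156 L/h
At steady state, F × (Dose/τ) = Css × CL.
Dose = Css × CL × τ / F = 4.62 × 2.156 × 11.6 / 0.16 = 722.2 mg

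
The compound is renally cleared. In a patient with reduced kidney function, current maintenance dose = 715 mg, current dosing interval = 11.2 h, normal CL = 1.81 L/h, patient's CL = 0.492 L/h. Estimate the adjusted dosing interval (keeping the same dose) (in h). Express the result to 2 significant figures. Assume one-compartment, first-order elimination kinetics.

To keep the same average steady-state level, dosing rate must scale with clearance.
CL ratio = 0.492 / 1.81 = 0.2718
New interval (same dose) = 11.2 / 0.2718 = 41.21 h

41 h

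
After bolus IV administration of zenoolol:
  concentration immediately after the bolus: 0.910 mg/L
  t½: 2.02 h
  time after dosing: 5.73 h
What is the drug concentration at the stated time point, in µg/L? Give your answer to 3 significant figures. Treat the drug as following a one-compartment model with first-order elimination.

k = ln2 / t½ = 0.693147 / 2.02 = 0.3431 h⁻¹
C = C₀ · e^(−k·t) = 0.9100 × e^(−0.3431 × 5.73)
  = 0.9100 × 0.1400 = 0.1274 mg/L
Convert: 0.1274 mg/L × 1000 = 127.4 µg/L

127 µg/L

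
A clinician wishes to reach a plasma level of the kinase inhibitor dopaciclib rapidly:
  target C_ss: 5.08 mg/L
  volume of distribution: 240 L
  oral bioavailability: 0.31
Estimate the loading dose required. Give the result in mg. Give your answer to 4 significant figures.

LD = Css × Vd / F = 5.08 × 240 / 0.31 = 3933 mg

3933 mg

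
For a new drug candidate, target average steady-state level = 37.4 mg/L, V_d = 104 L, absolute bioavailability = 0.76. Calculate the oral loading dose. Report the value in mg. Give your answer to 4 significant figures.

LD = Css × Vd / F = 37.4 × 104 / 0.76 = 5118 mg

5118 mg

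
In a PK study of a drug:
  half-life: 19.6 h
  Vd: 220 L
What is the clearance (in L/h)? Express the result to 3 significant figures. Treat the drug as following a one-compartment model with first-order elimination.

7.78 L/h

k = ln2 / t½ = 0.693147 / 19.6 = 0.03536 h⁻¹
CL = k × Vd = 0.03536 × 220 = 7.779 L/h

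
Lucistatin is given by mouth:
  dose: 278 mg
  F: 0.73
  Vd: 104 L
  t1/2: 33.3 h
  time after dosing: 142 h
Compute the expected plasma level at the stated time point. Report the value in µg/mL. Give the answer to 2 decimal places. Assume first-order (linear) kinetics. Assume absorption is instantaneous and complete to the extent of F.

0.10 µg/mL

Amount reaching circulation = F × Dose = 0.73 × 278.0 = 202.9 mg
C₀ = F·Dose / Vd = 202.9 / 104 = 1.951 mg/L
k = ln2 / t½ = 0.693147 / 33.3 = 0.02082 h⁻¹
C = C₀ · e^(−k·t) = 1.951 × e^(−0.02082 × 142)
  = 1.951 × 0.05200 = 0.1015 mg/L
(0.1015 mg/L = 0.1015 µg/mL)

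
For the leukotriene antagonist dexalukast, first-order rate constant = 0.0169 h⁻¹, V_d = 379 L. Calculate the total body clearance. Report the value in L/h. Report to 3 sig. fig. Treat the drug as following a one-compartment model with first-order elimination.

6.41 L/h

CL = k × Vd = 0.0169 × 379 = 6.405 L/h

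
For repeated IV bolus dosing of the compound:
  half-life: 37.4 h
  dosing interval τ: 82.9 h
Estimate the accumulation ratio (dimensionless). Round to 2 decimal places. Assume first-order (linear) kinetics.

1.27

k = ln2 / t½ = 0.693147 / 37.4 = 0.01853 h⁻¹
e^(−kτ) = e^(−0.01853 × 82.9) = 0.2152
Accumulation ratio R = 1 / (1 − e^(−kτ)) = 1 / (1 − 0.2152) = 1.274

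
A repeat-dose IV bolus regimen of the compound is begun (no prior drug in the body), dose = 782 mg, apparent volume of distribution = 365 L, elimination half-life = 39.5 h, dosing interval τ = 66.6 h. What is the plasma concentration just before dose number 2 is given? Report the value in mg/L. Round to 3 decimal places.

0.666 mg/L

C₀ per dose = Dose / Vd = 782 / 365 = 2.142 mg/L
k = ln2 / t½ = 0.693147 / 39.5 = 0.01755 h⁻¹
Fraction remaining after one interval: r = e^(−kτ) = e^(−0.01755 × 66.6) = 0.3107
Before dose 2, 1 dose has been given (aged 1τ).
C_trough = C₀ × r = 2.142 × 0.3107 = 0.6655 mg/L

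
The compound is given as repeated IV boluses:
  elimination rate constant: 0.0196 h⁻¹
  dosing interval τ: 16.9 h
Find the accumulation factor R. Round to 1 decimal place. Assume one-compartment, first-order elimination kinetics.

3.5

e^(−kτ) = e^(−0.01960 × 16.9) = 0.7180
Accumulation ratio R = 1 / (1 − e^(−kτ)) = 1 / (1 − 0.7180) = 3.546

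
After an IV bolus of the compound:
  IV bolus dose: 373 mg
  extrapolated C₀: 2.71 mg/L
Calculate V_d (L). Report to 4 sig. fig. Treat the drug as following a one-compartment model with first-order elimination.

Vd = Dose / C₀ = 373.0 / 2.71 = 137.6 L

137.6 L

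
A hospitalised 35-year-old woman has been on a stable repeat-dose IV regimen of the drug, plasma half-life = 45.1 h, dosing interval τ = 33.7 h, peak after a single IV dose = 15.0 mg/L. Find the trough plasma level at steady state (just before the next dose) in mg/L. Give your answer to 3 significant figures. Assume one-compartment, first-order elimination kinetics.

k = ln2 / t½ = 0.693147 / 45.1 = 0.01537 h⁻¹
e^(−kτ) = e^(−0.01537 × 33.7) = 0.5957
Accumulation ratio R = 1 / (1 − e^(−kτ)) = 1 / (1 − 0.5957) = 2.473
Steady-state trough = C₀ × R × e^(−kτ) = 15.0 × 2.473 × 0.5957 = 22.10 mg/L

22.1 mg/L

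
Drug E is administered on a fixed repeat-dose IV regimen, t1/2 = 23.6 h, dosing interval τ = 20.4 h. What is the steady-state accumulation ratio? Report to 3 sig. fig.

2.22

k = ln2 / t½ = 0.693147 / 23.6 = 0.02937 h⁻¹
e^(−kτ) = e^(−0.02937 × 20.4) = 0.5493
Accumulation ratio R = 1 / (1 − e^(−kτ)) = 1 / (1 − 0.5493) = 2.219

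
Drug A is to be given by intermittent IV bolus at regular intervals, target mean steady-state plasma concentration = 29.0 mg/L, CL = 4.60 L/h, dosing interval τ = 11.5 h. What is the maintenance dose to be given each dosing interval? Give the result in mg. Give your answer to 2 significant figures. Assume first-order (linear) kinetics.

At steady state, Dose/τ = Css × CL.
Dose = Css × CL × τ = 29.0 × 4.600 × 11.5 = 1534 mg

1500 mg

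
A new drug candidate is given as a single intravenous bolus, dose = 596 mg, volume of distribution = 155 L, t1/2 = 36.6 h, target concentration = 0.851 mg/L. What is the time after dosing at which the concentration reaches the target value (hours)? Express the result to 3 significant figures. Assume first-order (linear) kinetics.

C₀ = Dose / Vd = 596.0 / 155 = 3.845 mg/L
k = ln2 / t½ = 0.693147 / 36.6 = 0.01894 h⁻¹
t = ln(C₀ / C) / k = ln(3.845 / 0.851) / 0.01894
  = ln(4.518) / 0.01894 = 1.508 / 0.01894 = 79.62 h

79.6 h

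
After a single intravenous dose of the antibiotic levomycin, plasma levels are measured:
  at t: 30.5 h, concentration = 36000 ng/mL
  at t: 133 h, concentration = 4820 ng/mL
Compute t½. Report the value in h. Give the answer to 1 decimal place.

k = ln(C₁/C₂) / (t₂ − t₁) = ln(36000/4820) / (133 − 30.5)
  = 2.011 / 102.5 = 0.01962 h⁻¹
t½ = ln2 / k = 0.693147 / 0.01962 = 35.33 h

35.3 h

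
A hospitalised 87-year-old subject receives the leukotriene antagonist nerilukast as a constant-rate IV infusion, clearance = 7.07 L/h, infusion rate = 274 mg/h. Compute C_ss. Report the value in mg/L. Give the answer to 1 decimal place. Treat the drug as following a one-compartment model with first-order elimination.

At steady state Css = R₀ / CL = 274 / 7.070 = 38.76 mg/L

38.8 mg/L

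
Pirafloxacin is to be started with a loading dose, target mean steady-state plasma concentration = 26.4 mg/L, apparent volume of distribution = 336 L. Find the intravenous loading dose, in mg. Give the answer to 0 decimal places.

8870 mg

LD = Css × Vd = 26.4 × 336 = 8870 mg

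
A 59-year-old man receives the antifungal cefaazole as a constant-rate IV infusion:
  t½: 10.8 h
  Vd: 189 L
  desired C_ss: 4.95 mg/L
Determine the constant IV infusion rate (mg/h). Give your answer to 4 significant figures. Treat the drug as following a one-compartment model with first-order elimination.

k = ln2 / t½ = 0.693147 / 10.8 = 0.06418 h⁻¹
CL = k × Vd = 0.06418 × 189 = 12.13 L/h
At steady state, infusion rate R₀ = Css × CL = 4.95 × 12.13 = 60.04 mg/h

60.04 mg/h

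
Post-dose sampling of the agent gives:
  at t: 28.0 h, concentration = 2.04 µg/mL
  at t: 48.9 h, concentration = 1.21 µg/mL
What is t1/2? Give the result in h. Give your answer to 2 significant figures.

k = ln(C₁/C₂) / (t₂ − t₁) = ln(2.04/1.21) / (48.9 − 28.0)
  = 0.5223 / 20.90 = 0.02499 h⁻¹
t½ = ln2 / k = 0.693147 / 0.02499 = 27.74 h

28 h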